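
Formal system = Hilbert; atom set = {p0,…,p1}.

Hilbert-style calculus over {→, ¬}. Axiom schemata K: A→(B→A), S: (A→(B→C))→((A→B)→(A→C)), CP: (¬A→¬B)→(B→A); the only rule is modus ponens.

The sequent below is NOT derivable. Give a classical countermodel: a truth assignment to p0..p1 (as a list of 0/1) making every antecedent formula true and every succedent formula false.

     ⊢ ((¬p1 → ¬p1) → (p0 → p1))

Enumerate valuations to refute Γ ⊢ Δ:
  v=00: Γ:[] Δ:[((¬p1 → ¬p1) → (p0 → p1))=T] refutes=False
  v=01: Γ:[] Δ:[((¬p1 → ¬p1) → (p0 → p1))=T] refutes=False
  v=10: Γ:[] Δ:[((¬p1 → ¬p1) → (p0 → p1))=F] refutes=True  ← countermodel

Result: [1, 0]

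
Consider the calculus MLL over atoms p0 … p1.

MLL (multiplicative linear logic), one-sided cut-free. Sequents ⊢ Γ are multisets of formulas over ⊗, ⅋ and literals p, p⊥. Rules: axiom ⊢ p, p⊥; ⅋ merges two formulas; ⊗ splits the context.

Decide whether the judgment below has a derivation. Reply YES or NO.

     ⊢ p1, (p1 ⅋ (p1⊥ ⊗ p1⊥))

Proof tree:
[⅋]  ⊢ p1, (p1 ⅋ (p1⊥ ⊗ p1⊥))
  [⊗]  ⊢ p1, p1, (p1⊥ ⊗ p1⊥)
    [Ax]  ⊢ p1, p1⊥
    [Ax]  ⊢ p1, p1⊥

Result: YES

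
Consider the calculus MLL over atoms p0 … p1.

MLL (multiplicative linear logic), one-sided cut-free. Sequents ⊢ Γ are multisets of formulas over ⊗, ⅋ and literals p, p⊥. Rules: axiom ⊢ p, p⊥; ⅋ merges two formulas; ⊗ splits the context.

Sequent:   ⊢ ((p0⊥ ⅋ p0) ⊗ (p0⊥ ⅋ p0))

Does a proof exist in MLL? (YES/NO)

Derivation (root first):
[⊗]  ⊢ ((p0⊥ ⅋ p0) ⊗ (p0⊥ ⅋ p0))
  [⅋]  ⊢ (p0⊥ ⅋ p0)
    [Ax]  ⊢ p0, p0⊥
  [⅋]  ⊢ (p0⊥ ⅋ p0)
    [Ax]  ⊢ p0, p0⊥

Result: YES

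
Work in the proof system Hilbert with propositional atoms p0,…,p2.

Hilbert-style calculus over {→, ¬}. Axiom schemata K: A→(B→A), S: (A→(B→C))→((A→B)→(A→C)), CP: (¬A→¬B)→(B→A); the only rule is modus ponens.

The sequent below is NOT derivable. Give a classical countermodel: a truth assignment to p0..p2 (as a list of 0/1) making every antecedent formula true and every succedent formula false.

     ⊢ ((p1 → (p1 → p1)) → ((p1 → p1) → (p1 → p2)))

Search for a countermodel by truth-table:
  v=000: Γ:[] Δ:[((p1 → (p1 → p1)) → ((p1 → p1) → (p1 → p2)))=T] refutes=False
  v=001: Γ:[] Δ:[((p1 → (p1 → p1)) → ((p1 → p1) → (p1 → p2)))=T] refutes=False
  v=010: Γ:[] Δ:[((p1 → (p1 → p1)) → ((p1 → p1) → (p1 → p2)))=F] refutes=True  ← countermodel

Result: [0, 1, 0]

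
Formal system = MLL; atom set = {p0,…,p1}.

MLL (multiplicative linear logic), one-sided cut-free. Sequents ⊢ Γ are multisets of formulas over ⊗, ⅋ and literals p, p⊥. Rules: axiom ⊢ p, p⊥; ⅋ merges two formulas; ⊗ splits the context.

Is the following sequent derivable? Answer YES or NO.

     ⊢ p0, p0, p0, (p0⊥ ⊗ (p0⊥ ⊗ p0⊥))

Derivation trace:
[⊗]  ⊢ p0, p0, p0, (p0⊥ ⊗ (p0⊥ ⊗ p0⊥))
  [Ax]  ⊢ p0, p0⊥
  [⊗]  ⊢ p0, p0, (p0⊥ ⊗ p0⊥)
    [Ax]  ⊢ p0, p0⊥
    [Ax]  ⊢ p0, p0⊥

Result: YES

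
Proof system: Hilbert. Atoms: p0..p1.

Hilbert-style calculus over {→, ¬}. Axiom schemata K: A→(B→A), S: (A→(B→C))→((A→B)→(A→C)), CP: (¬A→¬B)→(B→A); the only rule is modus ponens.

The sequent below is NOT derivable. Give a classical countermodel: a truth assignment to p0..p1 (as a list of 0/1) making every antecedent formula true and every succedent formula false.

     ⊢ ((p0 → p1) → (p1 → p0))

Enumerate valuations to refute Γ ⊢ Δ:
  v=00: Γ:[] Δ:[((p0 → p1) → (p1 → p0))=T] refutes=False
  v=01: Γ:[] Δ:[((p0 → p1) → (p1 → p0))=F] refutes=True  ← countermodel

Result: [0, 1]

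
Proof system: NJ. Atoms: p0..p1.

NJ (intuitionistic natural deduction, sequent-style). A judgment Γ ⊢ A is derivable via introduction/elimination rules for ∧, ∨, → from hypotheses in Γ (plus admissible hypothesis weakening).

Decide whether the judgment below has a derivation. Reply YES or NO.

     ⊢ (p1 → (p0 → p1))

Proof tree:
[→I]  ⊢ (p1 → (p0 → p1))
  [→I] p1 ⊢ (p0 → p1)
    [Wk] p1, p0 ⊢ p1
      [Ax] p1 ⊢ p1

Result: YES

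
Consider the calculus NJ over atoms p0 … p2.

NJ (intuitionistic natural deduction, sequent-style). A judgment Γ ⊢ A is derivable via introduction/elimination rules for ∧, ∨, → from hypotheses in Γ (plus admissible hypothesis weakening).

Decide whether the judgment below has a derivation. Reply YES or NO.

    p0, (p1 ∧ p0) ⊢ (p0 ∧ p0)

Proof tree:
[Wk] p0, (p1 ∧ p0) ⊢ (p0 ∧ p0)
  [∧I] p0 ⊢ (p0 ∧ p0)
    [Ax] p0 ⊢ p0
    [Ax] p0 ⊢ p0

Result: YES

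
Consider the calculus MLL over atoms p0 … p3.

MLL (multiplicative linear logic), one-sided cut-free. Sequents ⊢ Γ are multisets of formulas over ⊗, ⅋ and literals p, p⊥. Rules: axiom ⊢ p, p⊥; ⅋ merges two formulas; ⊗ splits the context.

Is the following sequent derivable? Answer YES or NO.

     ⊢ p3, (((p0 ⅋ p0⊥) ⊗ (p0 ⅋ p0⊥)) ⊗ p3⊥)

Derivation (root first):
[⊗]  ⊢ p3, (((p0 ⅋ p0⊥) ⊗ (p0 ⅋ p0⊥)) ⊗ p3⊥)
  [⊗]  ⊢ ((p0 ⅋ p0⊥) ⊗ (p0 ⅋ p0⊥))
    [⅋]  ⊢ (p0 ⅋ p0⊥)
      [Ax]  ⊢ p0, p0⊥
    [⅋]  ⊢ (p0 ⅋ p0⊥)
      [Ax]  ⊢ p0, p0⊥
  [Ax]  ⊢ p3, p3⊥

Result: YES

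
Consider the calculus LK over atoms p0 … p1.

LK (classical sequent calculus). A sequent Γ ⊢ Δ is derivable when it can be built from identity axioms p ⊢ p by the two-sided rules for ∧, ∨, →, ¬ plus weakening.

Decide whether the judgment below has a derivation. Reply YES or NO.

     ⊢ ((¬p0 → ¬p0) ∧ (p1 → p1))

Proof tree:
[∧R]  ⊢ ((¬p0 → ¬p0) ∧ (p1 → p1))
  [→R]  ⊢ (¬p0 → ¬p0)
    [¬L] ¬p0 ⊢ ¬p0
      [¬R]  ⊢ p0, ¬p0
        [Ax] p0 ⊢ p0
  [→R]  ⊢ (p1 → p1)
    [Ax] p1 ⊢ p1

Result: YES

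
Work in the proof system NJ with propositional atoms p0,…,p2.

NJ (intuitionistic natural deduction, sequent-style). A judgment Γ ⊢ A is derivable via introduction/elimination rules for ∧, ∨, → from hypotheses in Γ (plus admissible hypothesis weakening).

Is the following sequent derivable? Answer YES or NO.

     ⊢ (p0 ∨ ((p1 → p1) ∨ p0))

Derivation trace:
[∨I₂]  ⊢ (p0 ∨ ((p1 → p1) ∨ p0))
  [∨I₁]  ⊢ ((p1 → p1) ∨ p0)
    [→I]  ⊢ (p1 → p1)
      [Ax] p1 ⊢ p1

Result: YES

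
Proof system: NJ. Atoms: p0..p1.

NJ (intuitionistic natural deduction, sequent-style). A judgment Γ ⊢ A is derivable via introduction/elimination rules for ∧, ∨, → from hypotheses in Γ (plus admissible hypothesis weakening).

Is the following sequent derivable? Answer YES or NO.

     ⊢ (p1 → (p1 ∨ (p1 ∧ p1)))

Proof tree:
[→I]  ⊢ (p1 → (p1 ∨ (p1 ∧ p1)))
  [∨I₂] p1 ⊢ (p1 ∨ (p1 ∧ p1))
    [∧I] p1 ⊢ (p1 ∧ p1)
      [Ax] p1 ⊢ p1
      [Ax] p1 ⊢ p1

Result: YES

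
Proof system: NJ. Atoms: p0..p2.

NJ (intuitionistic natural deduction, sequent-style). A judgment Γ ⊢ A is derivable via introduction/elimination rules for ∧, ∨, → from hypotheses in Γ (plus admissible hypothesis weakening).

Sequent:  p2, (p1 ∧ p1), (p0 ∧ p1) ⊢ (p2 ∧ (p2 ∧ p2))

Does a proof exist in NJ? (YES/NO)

Derivation (root first):
[Wk] p2, (p1 ∧ p1), (p0 ∧ p1) ⊢ (p2 ∧ (p2 ∧ p2))
  [Wk] p2, (p1 ∧ p1) ⊢ (p2 ∧ (p2 ∧ p2))
    [∧I] p2 ⊢ (p2 ∧ (p2 ∧ p2))
      [Ax] p2 ⊢ p2
      [∧I] p2 ⊢ (p2 ∧ p2)
        [Ax] p2 ⊢ p2
        [Ax] p2 ⊢ p2

Result: YES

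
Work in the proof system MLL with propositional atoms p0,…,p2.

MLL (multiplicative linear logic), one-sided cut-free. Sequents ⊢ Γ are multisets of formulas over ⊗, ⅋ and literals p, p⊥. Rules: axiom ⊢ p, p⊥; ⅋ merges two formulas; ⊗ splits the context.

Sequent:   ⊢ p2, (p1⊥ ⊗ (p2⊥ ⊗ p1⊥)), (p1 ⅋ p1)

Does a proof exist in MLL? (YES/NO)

Proof tree:
[⅋]  ⊢ p2, (p1⊥ ⊗ (p2⊥ ⊗ p1⊥)), (p1 ⅋ p1)
  [⊗]  ⊢ p1, p2, p1, (p1⊥ ⊗ (p2⊥ ⊗ p1⊥))
    [Ax]  ⊢ p1, p1⊥
    [⊗]  ⊢ p2, p1, (p2⊥ ⊗ p1⊥)
      [Ax]  ⊢ p2, p2⊥
      [Ax]  ⊢ p1, p1⊥

Result: YES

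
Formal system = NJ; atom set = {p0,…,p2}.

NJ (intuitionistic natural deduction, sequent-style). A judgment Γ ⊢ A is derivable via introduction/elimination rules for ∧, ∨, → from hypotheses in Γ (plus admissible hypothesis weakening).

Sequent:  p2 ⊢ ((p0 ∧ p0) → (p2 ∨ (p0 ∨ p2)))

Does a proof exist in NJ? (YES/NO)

Derivation (root first):
[→I] p2 ⊢ ((p0 ∧ p0) → (p2 ∨ (p0 ∨ p2)))
  [∨I₂] p2, (p0 ∧ p0) ⊢ (p2 ∨ (p0 ∨ p2))
    [∨I₂] p2, (p0 ∧ p0) ⊢ (p0 ∨ p2)
      [Wk] p2, (p0 ∧ p0) ⊢ p2
        [Ax] p2 ⊢ p2

Result: YES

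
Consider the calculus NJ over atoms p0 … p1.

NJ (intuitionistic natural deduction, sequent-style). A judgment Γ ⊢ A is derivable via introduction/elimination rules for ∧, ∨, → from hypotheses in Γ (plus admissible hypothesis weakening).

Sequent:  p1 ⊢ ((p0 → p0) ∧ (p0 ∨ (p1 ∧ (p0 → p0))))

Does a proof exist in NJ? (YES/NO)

Derivation trace:
[∧I] p1 ⊢ ((p0 → p0) ∧ (p0 ∨ (p1 ∧ (p0 → p0))))
  [→I]  ⊢ (p0 → p0)
    [Ax] p0 ⊢ p0
  [∨I₂] p1 ⊢ (p0 ∨ (p1 ∧ (p0 → p0)))
    [∧I] p1 ⊢ (p1 ∧ (p0 → p0))
      [Ax] p1 ⊢ p1
      [→I]  ⊢ (p0 → p0)
        [Ax] p0 ⊢ p0

Result: YES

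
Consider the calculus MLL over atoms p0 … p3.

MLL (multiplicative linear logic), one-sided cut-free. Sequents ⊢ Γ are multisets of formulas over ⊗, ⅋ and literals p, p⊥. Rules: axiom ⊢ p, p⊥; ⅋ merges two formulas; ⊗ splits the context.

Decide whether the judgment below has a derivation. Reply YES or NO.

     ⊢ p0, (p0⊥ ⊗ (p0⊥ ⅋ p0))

Proof tree:
[⊗]  ⊢ p0, (p0⊥ ⊗ (p0⊥ ⅋ p0))
  [Ax]  ⊢ p0, p0⊥
  [⅋]  ⊢ (p0⊥ ⅋ p0)
    [Ax]  ⊢ p0, p0⊥

Result: YES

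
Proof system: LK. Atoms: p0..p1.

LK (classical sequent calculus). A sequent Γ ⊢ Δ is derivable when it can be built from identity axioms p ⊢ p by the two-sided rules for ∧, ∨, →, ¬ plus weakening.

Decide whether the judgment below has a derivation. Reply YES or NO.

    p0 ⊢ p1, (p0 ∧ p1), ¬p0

Search for a countermodel by truth-table:
  v=00: Γ:[p0=F] Δ:[p1=F, (p0 ∧ p1)=F, ¬p0=T] refutes=False
  v=01: Γ:[p0=F] Δ:[p1=T, (p0 ∧ p1)=F, ¬p0=T] refutes=False
  v=10: Γ:[p0=T] Δ:[p1=F, (p0 ∧ p1)=F, ¬p0=F] refutes=True  ← countermodel

Result: NO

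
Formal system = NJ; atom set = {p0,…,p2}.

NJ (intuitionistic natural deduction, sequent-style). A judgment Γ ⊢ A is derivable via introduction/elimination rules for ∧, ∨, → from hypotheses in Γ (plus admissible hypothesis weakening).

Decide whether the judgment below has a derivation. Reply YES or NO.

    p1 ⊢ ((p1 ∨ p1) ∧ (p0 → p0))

Proof tree:
[∧I] p1 ⊢ ((p1 ∨ p1) ∧ (p0 → p0))
  [∨I₁] p1 ⊢ (p1 ∨ p1)
    [Ax] p1 ⊢ p1
  [→I]  ⊢ (p0 → p0)
    [Ax] p0 ⊢ p0

Result: YES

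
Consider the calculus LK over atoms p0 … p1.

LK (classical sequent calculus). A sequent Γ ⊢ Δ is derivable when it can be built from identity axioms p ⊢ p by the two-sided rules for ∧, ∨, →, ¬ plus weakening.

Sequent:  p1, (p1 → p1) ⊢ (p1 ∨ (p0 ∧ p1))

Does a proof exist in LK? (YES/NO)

Proof tree:
[∨R] p1, (p1 → p1) ⊢ (p1 ∨ (p0 ∧ p1))
  [∧R] p1, (p1 → p1) ⊢ p1, (p0 ∧ p1)
    [WR] p1, (p1 → p1) ⊢ p1, p0
      [→L] p1, (p1 → p1) ⊢ p1
        [Ax] p1 ⊢ p1
        [Ax] p1 ⊢ p1
    [Ax] p1 ⊢ p1

Result: YES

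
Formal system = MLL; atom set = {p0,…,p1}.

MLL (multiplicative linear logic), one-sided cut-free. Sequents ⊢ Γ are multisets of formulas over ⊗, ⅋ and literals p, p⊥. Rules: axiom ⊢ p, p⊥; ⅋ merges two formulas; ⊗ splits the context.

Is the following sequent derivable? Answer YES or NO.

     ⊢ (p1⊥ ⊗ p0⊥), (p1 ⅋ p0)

Derivation trace:
[⅋]  ⊢ (p1⊥ ⊗ p0⊥), (p1 ⅋ p0)
  [⊗]  ⊢ p1, p0, (p1⊥ ⊗ p0⊥)
    [Ax]  ⊢ p1, p1⊥
    [Ax]  ⊢ p0, p0⊥

Result: YES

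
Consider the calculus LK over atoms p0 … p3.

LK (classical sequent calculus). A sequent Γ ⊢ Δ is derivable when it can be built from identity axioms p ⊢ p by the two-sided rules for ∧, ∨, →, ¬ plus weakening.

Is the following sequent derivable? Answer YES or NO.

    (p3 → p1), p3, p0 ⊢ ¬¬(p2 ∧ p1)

Enumerate valuations to refute Γ ⊢ Δ:
  v=0000: Γ:[(p3 → p1)=T, p3=F, p0=F] Δ:[¬¬(p2 ∧ p1)=F] refutes=False
  v=0001: Γ:[(p3 → p1)=F, p3=T, p0=F] Δ:[¬¬(p2 ∧ p1)=F] refutes=False
  v=0010: Γ:[(p3 → p1)=T, p3=F, p0=F] Δ:[¬¬(p2 ∧ p1)=F] refutes=False
  v=0011: Γ:[(p3 → p1)=F, p3=T, p0=F] Δ:[¬¬(p2 ∧ p1)=F] refutes=False
  v=0100: Γ:[(p3 → p1)=T, p3=F, p0=F] Δ:[¬¬(p2 ∧ p1)=F] refutes=False
  v=0101: Γ:[(p3 → p1)=T, p3=T, p0=F] Δ:[¬¬(p2 ∧ p1)=F] refutes=False
  v=0110: Γ:[(p3 → p1)=T, p3=F, p0=F] Δ:[¬¬(p2 ∧ p1)=T] refutes=False
  v=0111: Γ:[(p3 → p1)=T, p3=T, p0=F] Δ:[¬¬(p2 ∧ p1)=T] refutes=False
  v=1000: Γ:[(p3 → p1)=T, p3=F, p0=T] Δ:[¬¬(p2 ∧ p1)=F] refutes=False
  v=1001: Γ:[(p3 → p1)=F, p3=T, p0=T] Δ:[¬¬(p2 ∧ p1)=F] refutes=False
  v=1010: Γ:[(p3 → p1)=T, p3=F, p0=T] Δ:[¬¬(p2 ∧ p1)=F] refutes=False
  v=1011: Γ:[(p3 → p1)=F, p3=T, p0=T] Δ:[¬¬(p2 ∧ p1)=F] refutes=False
  v=1100: Γ:[(p3 → p1)=T, p3=F, p0=T] Δ:[¬¬(p2 ∧ p1)=F] refutes=False
  v=1101: Γ:[(p3 → p1)=T, p3=T, p0=T] Δ:[¬¬(p2 ∧ p1)=F] refutes=True  ← countermodel

Result: NO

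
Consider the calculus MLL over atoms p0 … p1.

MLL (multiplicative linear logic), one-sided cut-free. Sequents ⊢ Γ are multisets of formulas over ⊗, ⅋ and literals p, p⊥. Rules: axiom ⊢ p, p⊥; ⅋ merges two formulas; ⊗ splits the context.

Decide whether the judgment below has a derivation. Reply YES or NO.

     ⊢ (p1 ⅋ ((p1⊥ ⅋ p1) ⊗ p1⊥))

Proof tree:
[⅋]  ⊢ (p1 ⅋ ((p1⊥ ⅋ p1) ⊗ p1⊥))
  [⊗]  ⊢ p1, ((p1⊥ ⅋ p1) ⊗ p1⊥)
    [⅋]  ⊢ (p1⊥ ⅋ p1)
      [Ax]  ⊢ p1, p1⊥
    [Ax]  ⊢ p1, p1⊥

Result: YES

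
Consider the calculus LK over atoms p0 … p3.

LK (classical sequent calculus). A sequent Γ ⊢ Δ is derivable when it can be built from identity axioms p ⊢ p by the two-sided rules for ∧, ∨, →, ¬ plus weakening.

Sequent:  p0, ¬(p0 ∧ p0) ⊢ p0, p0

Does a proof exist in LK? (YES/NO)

Derivation trace:
[WR] p0, ¬(p0 ∧ p0) ⊢ p0, p0
  [WR] p0, ¬(p0 ∧ p0) ⊢ p0
    [¬L] p0, ¬(p0 ∧ p0) ⊢ 
      [∧R] p0 ⊢ (p0 ∧ p0)
        [Ax] p0 ⊢ p0
        [Ax] p0 ⊢ p0

Result: YES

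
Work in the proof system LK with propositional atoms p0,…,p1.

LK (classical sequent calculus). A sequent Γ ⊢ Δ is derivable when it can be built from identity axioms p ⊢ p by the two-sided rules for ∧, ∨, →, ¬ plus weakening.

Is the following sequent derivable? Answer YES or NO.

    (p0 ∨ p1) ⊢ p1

Enumerate valuations to refute Γ ⊢ Δ:
  v=00: Γ:[(p0 ∨ p1)=F] Δ:[p1=F] refutes=False
  v=01: Γ:[(p0 ∨ p1)=T] Δ:[p1=T] refutes=False
  v=10: Γ:[(p0 ∨ p1)=T] Δ:[p1=F] refutes=True  ← countermodel

Result: NO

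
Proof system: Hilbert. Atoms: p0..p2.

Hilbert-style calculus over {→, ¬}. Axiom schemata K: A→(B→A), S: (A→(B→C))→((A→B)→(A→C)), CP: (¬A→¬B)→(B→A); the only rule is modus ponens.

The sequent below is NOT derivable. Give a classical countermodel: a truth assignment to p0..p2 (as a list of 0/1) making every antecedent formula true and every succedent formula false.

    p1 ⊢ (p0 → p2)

Enumerate valuations to refute Γ ⊢ Δ:
  v=000: Γ:[p1=F] Δ:[(p0 → p2)=T] refutes=False
  v=001: Γ:[p1=F] Δ:[(p0 → p2)=T] refutes=False
  v=010: Γ:[p1=T] Δ:[(p0 → p2)=T] refutes=False
  v=011: Γ:[p1=T] Δ:[(p0 → p2)=T] refutes=False
  v=100: Γ:[p1=F] Δ:[(p0 → p2)=F] refutes=False
  v=101: Γ:[p1=F] Δ:[(p0 → p2)=T] refutes=False
  v=110: Γ:[p1=T] Δ:[(p0 → p2)=F] refutes=True  ← countermodel

Result: [1, 1, 0]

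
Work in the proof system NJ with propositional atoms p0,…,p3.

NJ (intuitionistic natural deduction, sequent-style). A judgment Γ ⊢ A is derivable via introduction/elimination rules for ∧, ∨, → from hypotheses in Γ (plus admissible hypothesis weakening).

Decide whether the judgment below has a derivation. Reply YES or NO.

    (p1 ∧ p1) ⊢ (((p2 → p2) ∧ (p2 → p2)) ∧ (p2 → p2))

Proof tree:
[∧I] (p1 ∧ p1) ⊢ (((p2 → p2) ∧ (p2 → p2)) ∧ (p2 → p2))
  [Wk] (p1 ∧ p1) ⊢ ((p2 → p2) ∧ (p2 → p2))
    [∧I]  ⊢ ((p2 → p2) ∧ (p2 → p2))
      [→I]  ⊢ (p2 → p2)
        [Ax] p2 ⊢ p2
      [→I]  ⊢ (p2 → p2)
        [Ax] p2 ⊢ p2
  [→I]  ⊢ (p2 → p2)
    [Ax] p2 ⊢ p2

Result: YES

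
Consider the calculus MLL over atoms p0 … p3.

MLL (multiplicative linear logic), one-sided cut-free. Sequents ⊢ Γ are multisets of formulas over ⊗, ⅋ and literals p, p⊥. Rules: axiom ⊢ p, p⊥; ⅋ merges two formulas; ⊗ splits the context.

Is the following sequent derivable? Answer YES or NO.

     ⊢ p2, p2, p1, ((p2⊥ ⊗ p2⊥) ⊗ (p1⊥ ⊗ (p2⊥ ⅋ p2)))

Proof tree:
[⊗]  ⊢ p2, p2, p1, ((p2⊥ ⊗ p2⊥) ⊗ (p1⊥ ⊗ (p2⊥ ⅋ p2)))
  [⊗]  ⊢ p2, p2, (p2⊥ ⊗ p2⊥)
    [Ax]  ⊢ p2, p2⊥
    [Ax]  ⊢ p2, p2⊥
  [⊗]  ⊢ p1, (p1⊥ ⊗ (p2⊥ ⅋ p2))
    [Ax]  ⊢ p1, p1⊥
    [⅋]  ⊢ (p2⊥ ⅋ p2)
      [Ax]  ⊢ p2, p2⊥

Result: YES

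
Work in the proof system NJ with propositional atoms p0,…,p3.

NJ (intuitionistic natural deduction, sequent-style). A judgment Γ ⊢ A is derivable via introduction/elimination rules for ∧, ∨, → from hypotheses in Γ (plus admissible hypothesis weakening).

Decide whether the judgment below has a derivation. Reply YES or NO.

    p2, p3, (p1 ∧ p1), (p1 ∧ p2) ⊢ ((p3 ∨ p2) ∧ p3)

Derivation trace:
[∧I] p2, p3, (p1 ∧ p1), (p1 ∧ p2) ⊢ ((p3 ∨ p2) ∧ p3)
  [∨I₂] p2 ⊢ (p3 ∨ p2)
    [Ax] p2 ⊢ p2
  [Wk] p3, (p1 ∧ p2), (p1 ∧ p1) ⊢ p3
    [Wk] p3, (p1 ∧ p2) ⊢ p3
      [Ax] p3 ⊢ p3

Result: YES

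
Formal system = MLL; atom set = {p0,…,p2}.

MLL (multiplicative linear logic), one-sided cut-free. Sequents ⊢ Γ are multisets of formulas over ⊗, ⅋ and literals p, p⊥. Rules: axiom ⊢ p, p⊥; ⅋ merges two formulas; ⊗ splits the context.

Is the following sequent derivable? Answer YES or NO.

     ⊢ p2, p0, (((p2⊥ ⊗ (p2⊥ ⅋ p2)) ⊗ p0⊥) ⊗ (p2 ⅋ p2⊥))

Proof tree:
[⊗]  ⊢ p2, p0, (((p2⊥ ⊗ (p2⊥ ⅋ p2)) ⊗ p0⊥) ⊗ (p2 ⅋ p2⊥))
  [⊗]  ⊢ p2, p0, ((p2⊥ ⊗ (p2⊥ ⅋ p2)) ⊗ p0⊥)
    [⊗]  ⊢ p2, (p2⊥ ⊗ (p2⊥ ⅋ p2))
      [Ax]  ⊢ p2, p2⊥
      [⅋]  ⊢ (p2⊥ ⅋ p2)
        [Ax]  ⊢ p2, p2⊥
    [Ax]  ⊢ p0, p0⊥
  [⅋]  ⊢ (p2 ⅋ p2⊥)
    [Ax]  ⊢ p2, p2⊥

Result: YES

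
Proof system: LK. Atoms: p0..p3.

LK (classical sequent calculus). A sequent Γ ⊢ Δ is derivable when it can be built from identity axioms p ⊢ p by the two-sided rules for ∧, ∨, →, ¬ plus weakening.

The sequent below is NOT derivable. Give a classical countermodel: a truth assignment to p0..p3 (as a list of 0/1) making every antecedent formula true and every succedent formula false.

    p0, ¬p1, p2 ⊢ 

Search for a countermodel by truth-table:
  v=0000: Γ:[p0=F, ¬p1=T, p2=F] Δ:[] refutes=False
  v=0001: Γ:[p0=F, ¬p1=T, p2=F] Δ:[] refutes=False
  v=0010: Γ:[p0=F, ¬p1=T, p2=T] Δ:[] refutes=False
  v=0011: Γ:[p0=F, ¬p1=T, p2=T] Δ:[] refutes=False
  v=0100: Γ:[p0=F, ¬p1=F, p2=F] Δ:[] refutes=False
  v=0101: Γ:[p0=F, ¬p1=F, p2=F] Δ:[] refutes=False
  v=0110: Γ:[p0=F, ¬p1=F, p2=T] Δ:[] refutes=False
  v=0111: Γ:[p0=F, ¬p1=F, p2=T] Δ:[] refutes=False
  v=1000: Γ:[p0=T, ¬p1=T, p2=F] Δ:[] refutes=False
  v=1001: Γ:[p0=T, ¬p1=T, p2=F] Δ:[] refutes=False
  v=1010: Γ:[p0=T, ¬p1=T, p2=T] Δ:[] refutes=True  ← countermodel

Result: [1, 0, 1, 0]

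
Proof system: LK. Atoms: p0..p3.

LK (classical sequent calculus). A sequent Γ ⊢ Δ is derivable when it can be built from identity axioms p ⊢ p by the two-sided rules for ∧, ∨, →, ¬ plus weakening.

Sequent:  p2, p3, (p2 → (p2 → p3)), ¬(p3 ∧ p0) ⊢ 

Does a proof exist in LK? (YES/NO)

Truth-table refutation:
  v=0000: Γ:[p2=F, p3=F, (p2 → (p2 → p3))=T, ¬(p3 ∧ p0)=T] Δ:[] refutes=False
  v=0001: Γ:[p2=F, p3=T, (p2 → (p2 → p3))=T, ¬(p3 ∧ p0)=T] Δ:[] refutes=False
  v=0010: Γ:[p2=T, p3=F, (p2 → (p2 → p3))=F, ¬(p3 ∧ p0)=T] Δ:[] refutes=False
  v=0011: Γ:[p2=T, p3=T, (p2 → (p2 → p3))=T, ¬(p3 ∧ p0)=T] Δ:[] refutes=True  ← countermodel

Result: NO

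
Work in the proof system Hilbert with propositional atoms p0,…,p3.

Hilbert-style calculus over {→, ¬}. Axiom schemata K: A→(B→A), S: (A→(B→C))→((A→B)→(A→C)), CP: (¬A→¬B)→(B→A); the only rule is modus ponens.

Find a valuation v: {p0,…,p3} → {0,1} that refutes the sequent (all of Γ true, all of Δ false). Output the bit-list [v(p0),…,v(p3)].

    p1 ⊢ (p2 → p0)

Search for a countermodel by truth-table:
  v=0000: Γ:[p1=F] Δ:[(p2 → p0)=T] refutes=False
  v=0001: Γ:[p1=F] Δ:[(p2 → p0)=T] refutes=False
  v=0010: Γ:[p1=F] Δ:[(p2 → p0)=F] refutes=False
  v=0011: Γ:[p1=F] Δ:[(p2 → p0)=F] refutes=False
  v=0100: Γ:[p1=T] Δ:[(p2 → p0)=T] refutes=False
  v=0101: Γ:[p1=T] Δ:[(p2 → p0)=T] refutes=False
  v=0110: Γ:[p1=T] Δ:[(p2 → p0)=F] refutes=True  ← countermodel

Result: [0, 1, 1, 0]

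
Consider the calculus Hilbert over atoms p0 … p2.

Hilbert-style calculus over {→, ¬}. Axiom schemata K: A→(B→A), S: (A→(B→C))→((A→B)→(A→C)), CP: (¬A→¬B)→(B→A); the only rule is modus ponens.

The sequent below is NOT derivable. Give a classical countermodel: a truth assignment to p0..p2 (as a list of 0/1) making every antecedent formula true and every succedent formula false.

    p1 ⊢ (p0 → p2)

Search for a countermodel by truth-table:
  v=000: Γ:[p1=F] Δ:[(p0 → p2)=T] refutes=False
  v=001: Γ:[p1=F] Δ:[(p0 → p2)=T] refutes=False
  v=010: Γ:[p1=T] Δ:[(p0 → p2)=T] refutes=False
  v=011: Γ:[p1=T] Δ:[(p0 → p2)=T] refutes=False
  v=100: Γ:[p1=F] Δ:[(p0 → p2)=F] refutes=False
  v=101: Γ:[p1=F] Δ:[(p0 → p2)=T] refutes=False
  v=110: Γ:[p1=T] Δ:[(p0 → p2)=F] refutes=True  ← countermodel

Result: [1, 1, 0]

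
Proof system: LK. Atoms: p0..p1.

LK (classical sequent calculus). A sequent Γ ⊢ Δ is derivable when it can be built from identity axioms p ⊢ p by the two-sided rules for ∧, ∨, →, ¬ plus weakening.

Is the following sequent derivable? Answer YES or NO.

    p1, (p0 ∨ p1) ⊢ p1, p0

Derivation (root first):
[∨L] p1, (p0 ∨ p1) ⊢ p1, p0
  [Ax] p0 ⊢ p0
  [WL] p1, p1 ⊢ p1, p0
    [WR] p1 ⊢ p1, p0
      [Ax] p1 ⊢ p1

Result: YES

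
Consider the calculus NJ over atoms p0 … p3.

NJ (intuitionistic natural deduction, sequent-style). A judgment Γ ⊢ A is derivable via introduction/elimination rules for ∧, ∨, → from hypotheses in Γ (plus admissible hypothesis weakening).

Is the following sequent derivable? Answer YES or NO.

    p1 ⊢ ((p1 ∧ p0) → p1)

Proof tree:
[→I] p1 ⊢ ((p1 ∧ p0) → p1)
  [Wk] p1, (p1 ∧ p0) ⊢ p1
    [Ax] p1 ⊢ p1

Result: YES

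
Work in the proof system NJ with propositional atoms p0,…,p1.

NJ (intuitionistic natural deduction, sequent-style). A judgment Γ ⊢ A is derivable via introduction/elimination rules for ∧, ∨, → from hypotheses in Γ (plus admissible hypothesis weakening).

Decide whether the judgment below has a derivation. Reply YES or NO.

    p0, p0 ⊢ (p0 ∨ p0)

Derivation (root first):
[Wk] p0, p0 ⊢ (p0 ∨ p0)
  [∨I₁] p0 ⊢ (p0 ∨ p0)
    [Ax] p0 ⊢ p0

Result: YES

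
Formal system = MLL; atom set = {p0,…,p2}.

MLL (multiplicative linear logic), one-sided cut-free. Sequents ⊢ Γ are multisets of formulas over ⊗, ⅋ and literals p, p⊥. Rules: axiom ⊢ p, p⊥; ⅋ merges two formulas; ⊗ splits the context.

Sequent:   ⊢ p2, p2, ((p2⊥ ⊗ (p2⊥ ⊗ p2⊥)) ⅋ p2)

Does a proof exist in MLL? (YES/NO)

Proof tree:
[⅋]  ⊢ p2, p2, ((p2⊥ ⊗ (p2⊥ ⊗ p2⊥)) ⅋ p2)
  [⊗]  ⊢ p2, p2, p2, (p2⊥ ⊗ (p2⊥ ⊗ p2⊥))
    [Ax]  ⊢ p2, p2⊥
    [⊗]  ⊢ p2, p2, (p2⊥ ⊗ p2⊥)
      [Ax]  ⊢ p2, p2⊥
      [Ax]  ⊢ p2, p2⊥

Result: YES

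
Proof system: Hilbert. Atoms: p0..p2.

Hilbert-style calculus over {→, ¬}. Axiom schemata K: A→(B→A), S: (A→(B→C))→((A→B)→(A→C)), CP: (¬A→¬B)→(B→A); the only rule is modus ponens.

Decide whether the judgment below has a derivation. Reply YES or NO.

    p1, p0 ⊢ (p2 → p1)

Proof tree:
[MP] p1, p0 ⊢ (p2 → p1)
  [K]  ⊢ (p1 → (p2 → p1))
  [MP] p1, p0 ⊢ p1
    [MP] p1 ⊢ (p0 → p1)
      [K]  ⊢ (p1 → (p0 → p1))
      [Hyp] p1 ⊢ p1
    [Hyp] p0 ⊢ p0

Result: YES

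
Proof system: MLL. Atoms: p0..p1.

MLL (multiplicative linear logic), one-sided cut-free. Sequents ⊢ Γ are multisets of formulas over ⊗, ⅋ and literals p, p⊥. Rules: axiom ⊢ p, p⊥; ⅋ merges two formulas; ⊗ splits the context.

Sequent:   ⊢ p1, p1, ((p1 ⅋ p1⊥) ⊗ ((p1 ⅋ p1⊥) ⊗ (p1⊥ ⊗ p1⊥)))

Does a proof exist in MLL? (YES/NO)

Derivation (root first):
[⊗]  ⊢ p1, p1, ((p1 ⅋ p1⊥) ⊗ ((p1 ⅋ p1⊥) ⊗ (p1⊥ ⊗ p1⊥)))
  [⅋]  ⊢ (p1 ⅋ p1⊥)
    [Ax]  ⊢ p1, p1⊥
  [⊗]  ⊢ p1, p1, ((p1 ⅋ p1⊥) ⊗ (p1⊥ ⊗ p1⊥))
    [⅋]  ⊢ (p1 ⅋ p1⊥)
      [Ax]  ⊢ p1, p1⊥
    [⊗]  ⊢ p1, p1, (p1⊥ ⊗ p1⊥)
      [Ax]  ⊢ p1, p1⊥
      [Ax]  ⊢ p1, p1⊥

Result: YES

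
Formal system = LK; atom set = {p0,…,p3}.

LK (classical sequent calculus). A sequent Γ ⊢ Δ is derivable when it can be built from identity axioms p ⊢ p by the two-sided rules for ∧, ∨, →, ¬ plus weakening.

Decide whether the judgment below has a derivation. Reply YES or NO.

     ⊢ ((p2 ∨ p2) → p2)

Proof tree:
[→R]  ⊢ ((p2 ∨ p2) → p2)
  [∨L] (p2 ∨ p2) ⊢ p2
    [Ax] p2 ⊢ p2
    [Ax] p2 ⊢ p2

Result: YES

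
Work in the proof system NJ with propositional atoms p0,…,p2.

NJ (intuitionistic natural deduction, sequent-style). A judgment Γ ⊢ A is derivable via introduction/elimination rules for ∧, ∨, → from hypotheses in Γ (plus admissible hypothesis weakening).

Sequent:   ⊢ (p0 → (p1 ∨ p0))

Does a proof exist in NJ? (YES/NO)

Derivation (root first):
[→I]  ⊢ (p0 → (p1 ∨ p0))
  [∨I₂] p0 ⊢ (p1 ∨ p0)
    [Ax] p0 ⊢ p0

Result: YES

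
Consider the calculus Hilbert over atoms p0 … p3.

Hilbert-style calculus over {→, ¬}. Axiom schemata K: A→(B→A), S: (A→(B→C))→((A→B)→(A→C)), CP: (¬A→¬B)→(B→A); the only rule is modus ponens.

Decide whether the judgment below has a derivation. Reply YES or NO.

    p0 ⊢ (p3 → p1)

Truth-table refutation:
  v=0000: Γ:[p0=F] Δ:[(p3 → p1)=T] refutes=False
  v=0001: Γ:[p0=F] Δ:[(p3 → p1)=F] refutes=False
  v=0010: Γ:[p0=F] Δ:[(p3 → p1)=T] refutes=False
  v=0011: Γ:[p0=F] Δ:[(p3 → p1)=F] refutes=False
  v=0100: Γ:[p0=F] Δ:[(p3 → p1)=T] refutes=False
  v=0101: Γ:[p0=F] Δ:[(p3 → p1)=T] refutes=False
  v=0110: Γ:[p0=F] Δ:[(p3 → p1)=T] refutes=False
  v=0111: Γ:[p0=F] Δ:[(p3 → p1)=T] refutes=False
  v=1000: Γ:[p0=T] Δ:[(p3 → p1)=T] refutes=False
  v=1001: Γ:[p0=T] Δ:[(p3 → p1)=F] refutes=True  ← countermodel

Result: NO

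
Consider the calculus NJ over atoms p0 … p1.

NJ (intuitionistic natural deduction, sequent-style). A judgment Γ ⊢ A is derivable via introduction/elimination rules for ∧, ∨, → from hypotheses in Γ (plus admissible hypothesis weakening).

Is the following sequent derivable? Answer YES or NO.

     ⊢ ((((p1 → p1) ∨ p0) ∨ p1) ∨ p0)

Derivation (root first):
[∨I₁]  ⊢ ((((p1 → p1) ∨ p0) ∨ p1) ∨ p0)
  [∨I₁]  ⊢ (((p1 → p1) ∨ p0) ∨ p1)
    [∨I₁]  ⊢ ((p1 → p1) ∨ p0)
      [→I]  ⊢ (p1 → p1)
        [Ax] p1 ⊢ p1

Result: YES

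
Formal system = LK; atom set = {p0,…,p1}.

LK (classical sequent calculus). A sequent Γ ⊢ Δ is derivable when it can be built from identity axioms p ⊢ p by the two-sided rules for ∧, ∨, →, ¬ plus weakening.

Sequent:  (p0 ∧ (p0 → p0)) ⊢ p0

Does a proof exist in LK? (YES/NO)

Derivation trace:
[∧L] (p0 ∧ (p0 → p0)) ⊢ p0
  [→L] p0, (p0 → p0) ⊢ p0
    [Ax] p0 ⊢ p0
    [Ax] p0 ⊢ p0

Result: YES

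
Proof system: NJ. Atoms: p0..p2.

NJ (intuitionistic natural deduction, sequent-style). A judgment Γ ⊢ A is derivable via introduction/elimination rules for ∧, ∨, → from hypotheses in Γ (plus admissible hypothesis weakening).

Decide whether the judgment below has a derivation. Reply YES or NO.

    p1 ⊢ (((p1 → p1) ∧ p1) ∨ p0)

Derivation (root first):
[∨I₁] p1 ⊢ (((p1 → p1) ∧ p1) ∨ p0)
  [∧I] p1 ⊢ ((p1 → p1) ∧ p1)
    [→I]  ⊢ (p1 → p1)
      [Ax] p1 ⊢ p1
    [Ax] p1 ⊢ p1

Result: YES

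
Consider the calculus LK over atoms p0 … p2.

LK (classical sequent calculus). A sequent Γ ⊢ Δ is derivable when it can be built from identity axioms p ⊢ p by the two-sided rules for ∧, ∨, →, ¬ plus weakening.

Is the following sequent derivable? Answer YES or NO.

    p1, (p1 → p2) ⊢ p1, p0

Derivation (root first):
[→L] p1, (p1 → p2) ⊢ p1, p0
  [Ax] p1 ⊢ p1
  [WL] p1, p2 ⊢ p1, p0
    [WR] p1 ⊢ p1, p0
      [Ax] p1 ⊢ p1

Result: YES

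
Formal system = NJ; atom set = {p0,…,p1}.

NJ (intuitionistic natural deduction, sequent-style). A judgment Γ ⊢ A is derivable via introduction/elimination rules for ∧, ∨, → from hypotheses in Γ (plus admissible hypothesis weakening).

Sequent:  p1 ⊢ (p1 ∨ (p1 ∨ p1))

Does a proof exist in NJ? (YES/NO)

Derivation trace:
[∨I₂] p1 ⊢ (p1 ∨ (p1 ∨ p1))
  [∨I₂] p1 ⊢ (p1 ∨ p1)
    [Ax] p1 ⊢ p1

Result: YES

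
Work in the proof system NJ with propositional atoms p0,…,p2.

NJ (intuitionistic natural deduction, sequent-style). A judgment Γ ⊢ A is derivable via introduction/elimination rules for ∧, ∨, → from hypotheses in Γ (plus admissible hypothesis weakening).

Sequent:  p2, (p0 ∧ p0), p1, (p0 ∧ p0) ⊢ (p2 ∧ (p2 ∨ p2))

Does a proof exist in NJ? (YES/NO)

Derivation (root first):
[Wk] p2, (p0 ∧ p0), p1, (p0 ∧ p0) ⊢ (p2 ∧ (p2 ∨ p2))
  [Wk] p2, (p0 ∧ p0), p1 ⊢ (p2 ∧ (p2 ∨ p2))
    [∧I] p2, (p0 ∧ p0) ⊢ (p2 ∧ (p2 ∨ p2))
      [Wk] p2, (p0 ∧ p0) ⊢ p2
        [Ax] p2 ⊢ p2
      [∨I₂] p2 ⊢ (p2 ∨ p2)
        [Ax] p2 ⊢ p2

Result: YES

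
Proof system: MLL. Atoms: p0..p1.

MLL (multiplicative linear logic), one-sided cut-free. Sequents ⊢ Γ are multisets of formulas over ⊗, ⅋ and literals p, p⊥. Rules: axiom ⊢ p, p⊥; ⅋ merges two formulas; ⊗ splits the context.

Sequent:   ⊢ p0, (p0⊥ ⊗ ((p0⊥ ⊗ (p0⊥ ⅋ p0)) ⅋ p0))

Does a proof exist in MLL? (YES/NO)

Proof tree:
[⊗]  ⊢ p0, (p0⊥ ⊗ ((p0⊥ ⊗ (p0⊥ ⅋ p0)) ⅋ p0))
  [Ax]  ⊢ p0, p0⊥
  [⅋]  ⊢ ((p0⊥ ⊗ (p0⊥ ⅋ p0)) ⅋ p0)
    [⊗]  ⊢ p0, (p0⊥ ⊗ (p0⊥ ⅋ p0))
      [Ax]  ⊢ p0, p0⊥
      [⅋]  ⊢ (p0⊥ ⅋ p0)
        [Ax]  ⊢ p0, p0⊥

Result: YES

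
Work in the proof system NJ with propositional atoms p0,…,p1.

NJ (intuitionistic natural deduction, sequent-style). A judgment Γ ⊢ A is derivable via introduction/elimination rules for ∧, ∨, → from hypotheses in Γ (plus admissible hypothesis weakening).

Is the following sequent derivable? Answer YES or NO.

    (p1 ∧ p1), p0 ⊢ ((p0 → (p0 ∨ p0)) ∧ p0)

Derivation (root first):
[∧I] (p1 ∧ p1), p0 ⊢ ((p0 → (p0 ∨ p0)) ∧ p0)
  [→I] (p1 ∧ p1) ⊢ (p0 → (p0 ∨ p0))
    [∨I₁] p0, (p1 ∧ p1) ⊢ (p0 ∨ p0)
      [Wk] p0, (p1 ∧ p1) ⊢ p0
        [Ax] p0 ⊢ p0
  [Ax] p0 ⊢ p0

Result: YES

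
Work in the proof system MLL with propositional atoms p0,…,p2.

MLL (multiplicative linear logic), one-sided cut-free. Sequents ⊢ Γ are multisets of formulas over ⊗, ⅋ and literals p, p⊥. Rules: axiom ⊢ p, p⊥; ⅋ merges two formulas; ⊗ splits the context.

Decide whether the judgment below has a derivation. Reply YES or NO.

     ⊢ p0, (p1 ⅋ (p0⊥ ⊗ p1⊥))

Proof tree:
[⅋]  ⊢ p0, (p1 ⅋ (p0⊥ ⊗ p1⊥))
  [⊗]  ⊢ p0, p1, (p0⊥ ⊗ p1⊥)
    [Ax]  ⊢ p0, p0⊥
    [Ax]  ⊢ p1, p1⊥

Result: YES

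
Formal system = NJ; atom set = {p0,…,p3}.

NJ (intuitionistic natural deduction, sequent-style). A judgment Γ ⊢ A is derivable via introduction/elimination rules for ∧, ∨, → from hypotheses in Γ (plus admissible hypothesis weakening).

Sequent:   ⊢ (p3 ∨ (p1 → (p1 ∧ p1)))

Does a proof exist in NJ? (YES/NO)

Derivation trace:
[∨I₂]  ⊢ (p3 ∨ (p1 → (p1 ∧ p1)))
  [→I]  ⊢ (p1 → (p1 ∧ p1))
    [∧I] p1 ⊢ (p1 ∧ p1)
      [Ax] p1 ⊢ p1
      [Ax] p1 ⊢ p1

Result: YES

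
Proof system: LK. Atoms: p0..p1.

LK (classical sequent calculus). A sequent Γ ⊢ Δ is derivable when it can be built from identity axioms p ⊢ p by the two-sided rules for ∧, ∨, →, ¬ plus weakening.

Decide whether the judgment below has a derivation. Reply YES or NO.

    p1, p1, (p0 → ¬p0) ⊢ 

Truth-table refutation:
  v=00: Γ:[p1=F, p1=F, (p0 → ¬p0)=T] Δ:[] refutes=False
  v=01: Γ:[p1=T, p1=T, (p0 → ¬p0)=T] Δ:[] refutes=True  ← countermodel

Result: NO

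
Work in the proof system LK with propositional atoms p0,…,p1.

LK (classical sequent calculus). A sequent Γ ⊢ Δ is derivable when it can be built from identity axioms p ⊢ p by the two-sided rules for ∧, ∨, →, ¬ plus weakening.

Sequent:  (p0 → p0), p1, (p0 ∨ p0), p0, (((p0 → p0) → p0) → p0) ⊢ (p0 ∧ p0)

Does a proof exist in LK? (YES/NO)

Proof tree:
[→L] (p0 → p0), p1, (p0 ∨ p0), p0, (((p0 → p0) → p0) → p0) ⊢ (p0 ∧ p0)
  [WL] p0, p0 ⊢ ((p0 → p0) → p0)
    [→R] p0 ⊢ ((p0 → p0) → p0)
      [→L] p0, (p0 → p0) ⊢ p0
        [Ax] p0 ⊢ p0
        [Ax] p0 ⊢ p0
  [∧R] (p0 → p0), p1, (p0 ∨ p0), p0 ⊢ (p0 ∧ p0)
    [∨L] (p0 ∨ p0) ⊢ p0
      [Ax] p0 ⊢ p0
      [Ax] p0 ⊢ p0
    [WL] p0, (p0 → p0), p1 ⊢ p0
      [→L] p0, (p0 → p0) ⊢ p0
        [Ax] p0 ⊢ p0
        [Ax] p0 ⊢ p0

Result: YES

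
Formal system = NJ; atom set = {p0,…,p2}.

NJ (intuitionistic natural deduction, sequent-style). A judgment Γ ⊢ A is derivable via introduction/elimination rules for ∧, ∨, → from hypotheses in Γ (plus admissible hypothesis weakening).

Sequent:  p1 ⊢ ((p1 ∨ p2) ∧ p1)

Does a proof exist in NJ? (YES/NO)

Proof tree:
[∧I] p1 ⊢ ((p1 ∨ p2) ∧ p1)
  [∨I₁] p1 ⊢ (p1 ∨ p2)
    [Ax] p1 ⊢ p1
  [Ax] p1 ⊢ p1

Result: YES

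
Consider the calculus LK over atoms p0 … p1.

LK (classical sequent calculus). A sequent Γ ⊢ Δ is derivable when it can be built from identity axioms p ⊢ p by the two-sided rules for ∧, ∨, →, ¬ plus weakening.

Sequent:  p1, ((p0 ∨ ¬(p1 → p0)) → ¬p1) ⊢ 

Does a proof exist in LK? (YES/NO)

Proof tree:
[→L] p1, ((p0 ∨ ¬(p1 → p0)) → ¬p1) ⊢ 
  [∨R] p1 ⊢ (p0 ∨ ¬(p1 → p0))
    [¬R] p1 ⊢ p0, ¬(p1 → p0)
      [→L] p1, (p1 → p0) ⊢ p0
        [Ax] p1 ⊢ p1
        [Ax] p0 ⊢ p0
  [¬L] p1, ¬p1 ⊢ 
    [Ax] p1 ⊢ p1

Result: YES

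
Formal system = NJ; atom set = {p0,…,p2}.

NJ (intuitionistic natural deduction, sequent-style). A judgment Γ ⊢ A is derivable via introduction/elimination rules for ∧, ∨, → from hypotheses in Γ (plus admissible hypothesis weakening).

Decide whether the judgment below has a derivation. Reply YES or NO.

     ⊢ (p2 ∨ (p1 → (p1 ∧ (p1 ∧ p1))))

Derivation (root first):
[∨I₂]  ⊢ (p2 ∨ (p1 → (p1 ∧ (p1 ∧ p1))))
  [→I]  ⊢ (p1 → (p1 ∧ (p1 ∧ p1)))
    [∧I] p1 ⊢ (p1 ∧ (p1 ∧ p1))
      [Ax] p1 ⊢ p1
      [∧I] p1 ⊢ (p1 ∧ p1)
        [Ax] p1 ⊢ p1
        [Ax] p1 ⊢ p1

Result: YES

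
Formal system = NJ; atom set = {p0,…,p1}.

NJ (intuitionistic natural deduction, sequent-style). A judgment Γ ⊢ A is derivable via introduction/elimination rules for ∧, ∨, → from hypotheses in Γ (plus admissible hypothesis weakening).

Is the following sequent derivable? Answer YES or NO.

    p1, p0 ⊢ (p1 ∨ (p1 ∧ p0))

Derivation trace:
[∨I₂] p1, p0 ⊢ (p1 ∨ (p1 ∧ p0))
  [∧I] p1, p0 ⊢ (p1 ∧ p0)
    [Ax] p1 ⊢ p1
    [Ax] p0 ⊢ p0

Result: YES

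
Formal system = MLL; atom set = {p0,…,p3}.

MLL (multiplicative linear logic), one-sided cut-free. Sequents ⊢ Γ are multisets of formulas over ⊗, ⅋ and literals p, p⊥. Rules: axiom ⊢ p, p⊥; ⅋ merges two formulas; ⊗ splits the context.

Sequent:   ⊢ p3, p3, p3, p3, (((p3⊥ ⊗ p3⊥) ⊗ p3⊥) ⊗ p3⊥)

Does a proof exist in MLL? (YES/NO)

Derivation (root first):
[⊗]  ⊢ p3, p3, p3, p3, (((p3⊥ ⊗ p3⊥) ⊗ p3⊥) ⊗ p3⊥)
  [⊗]  ⊢ p3, p3, p3, ((p3⊥ ⊗ p3⊥) ⊗ p3⊥)
    [⊗]  ⊢ p3, p3, (p3⊥ ⊗ p3⊥)
      [Ax]  ⊢ p3, p3⊥
      [Ax]  ⊢ p3, p3⊥
    [Ax]  ⊢ p3, p3⊥
  [Ax]  ⊢ p3, p3⊥

Result: YES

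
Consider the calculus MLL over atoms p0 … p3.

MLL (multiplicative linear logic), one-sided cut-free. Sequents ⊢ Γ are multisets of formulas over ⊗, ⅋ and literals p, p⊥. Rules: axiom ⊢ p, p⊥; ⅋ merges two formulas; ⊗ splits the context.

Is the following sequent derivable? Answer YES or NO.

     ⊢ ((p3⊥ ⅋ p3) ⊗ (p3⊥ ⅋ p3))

Derivation trace:
[⊗]  ⊢ ((p3⊥ ⅋ p3) ⊗ (p3⊥ ⅋ p3))
  [⅋]  ⊢ (p3⊥ ⅋ p3)
    [Ax]  ⊢ p3, p3⊥
  [⅋]  ⊢ (p3⊥ ⅋ p3)
    [Ax]  ⊢ p3, p3⊥

Result: YES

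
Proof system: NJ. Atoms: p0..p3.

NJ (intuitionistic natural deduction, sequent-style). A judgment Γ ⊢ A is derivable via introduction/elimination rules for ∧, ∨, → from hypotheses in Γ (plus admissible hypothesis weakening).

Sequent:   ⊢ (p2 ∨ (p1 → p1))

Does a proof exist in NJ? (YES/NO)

Derivation trace:
[∨I₂]  ⊢ (p2 ∨ (p1 → p1))
  [→I]  ⊢ (p1 → p1)
    [Ax] p1 ⊢ p1

Result: YES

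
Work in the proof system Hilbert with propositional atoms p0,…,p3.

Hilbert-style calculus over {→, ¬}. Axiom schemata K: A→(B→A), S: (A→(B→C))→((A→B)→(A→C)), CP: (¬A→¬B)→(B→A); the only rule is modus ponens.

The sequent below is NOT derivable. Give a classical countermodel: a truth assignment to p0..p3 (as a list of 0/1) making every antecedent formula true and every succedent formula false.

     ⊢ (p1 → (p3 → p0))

Truth-table refutation:
  v=0000: Γ:[] Δ:[(p1 → (p3 → p0))=T] refutes=False
  v=0001: Γ:[] Δ:[(p1 → (p3 → p0))=T] refutes=False
  v=0010: Γ:[] Δ:[(p1 → (p3 → p0))=T] refutes=False
  v=0011: Γ:[] Δ:[(p1 → (p3 → p0))=T] refutes=False
  v=0100: Γ:[] Δ:[(p1 → (p3 → p0))=T] refutes=False
  v=0101: Γ:[] Δ:[(p1 → (p3 → p0))=F] refutes=True  ← countermodel

Result: [0, 1, 0, 1]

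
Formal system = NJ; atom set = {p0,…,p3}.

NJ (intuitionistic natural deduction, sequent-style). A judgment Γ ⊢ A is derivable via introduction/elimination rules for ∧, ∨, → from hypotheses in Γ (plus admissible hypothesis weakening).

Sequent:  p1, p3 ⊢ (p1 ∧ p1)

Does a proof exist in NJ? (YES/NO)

Derivation trace:
[Wk] p1, p3 ⊢ (p1 ∧ p1)
  [∧I] p1 ⊢ (p1 ∧ p1)
    [Ax] p1 ⊢ p1
    [Ax] p1 ⊢ p1

Result: YES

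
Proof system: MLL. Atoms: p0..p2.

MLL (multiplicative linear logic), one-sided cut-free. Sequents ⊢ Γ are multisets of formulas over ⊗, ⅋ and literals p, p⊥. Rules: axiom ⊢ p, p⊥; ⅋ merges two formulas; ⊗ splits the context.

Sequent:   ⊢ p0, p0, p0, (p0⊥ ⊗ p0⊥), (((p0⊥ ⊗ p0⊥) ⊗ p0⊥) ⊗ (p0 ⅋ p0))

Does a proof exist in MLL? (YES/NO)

Proof tree:
[⊗]  ⊢ p0, p0, p0, (p0⊥ ⊗ p0⊥), (((p0⊥ ⊗ p0⊥) ⊗ p0⊥) ⊗ (p0 ⅋ p0))
  [⊗]  ⊢ p0, p0, p0, ((p0⊥ ⊗ p0⊥) ⊗ p0⊥)
    [⊗]  ⊢ p0, p0, (p0⊥ ⊗ p0⊥)
      [Ax]  ⊢ p0, p0⊥
      [Ax]  ⊢ p0, p0⊥
    [Ax]  ⊢ p0, p0⊥
  [⅋]  ⊢ (p0⊥ ⊗ p0⊥), (p0 ⅋ p0)
    [⊗]  ⊢ p0, p0, (p0⊥ ⊗ p0⊥)
      [Ax]  ⊢ p0, p0⊥
      [Ax]  ⊢ p0, p0⊥

Result: YES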